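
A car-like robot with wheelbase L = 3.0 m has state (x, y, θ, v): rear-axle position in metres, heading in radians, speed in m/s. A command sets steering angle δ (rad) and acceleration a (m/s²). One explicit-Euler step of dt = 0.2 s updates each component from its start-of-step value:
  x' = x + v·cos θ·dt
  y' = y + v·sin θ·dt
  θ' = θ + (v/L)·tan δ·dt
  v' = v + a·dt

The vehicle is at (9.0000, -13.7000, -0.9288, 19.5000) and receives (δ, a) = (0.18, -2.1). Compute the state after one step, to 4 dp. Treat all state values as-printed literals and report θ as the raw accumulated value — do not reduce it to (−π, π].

x' = 9.0000 + 19.5000·cos(-0.9288)·0.2 = 11.3353
y' = -13.7000 + 19.5000·sin(-0.9288)·0.2 = -16.8235
θ' = -0.9288 + (19.5000/3.0)·tan(0.18)·0.2 = -0.6922
v' = 19.5000 − 2.1000·0.2 = 19.0800

(11.3353, -16.8235, -0.6922, 19.0800)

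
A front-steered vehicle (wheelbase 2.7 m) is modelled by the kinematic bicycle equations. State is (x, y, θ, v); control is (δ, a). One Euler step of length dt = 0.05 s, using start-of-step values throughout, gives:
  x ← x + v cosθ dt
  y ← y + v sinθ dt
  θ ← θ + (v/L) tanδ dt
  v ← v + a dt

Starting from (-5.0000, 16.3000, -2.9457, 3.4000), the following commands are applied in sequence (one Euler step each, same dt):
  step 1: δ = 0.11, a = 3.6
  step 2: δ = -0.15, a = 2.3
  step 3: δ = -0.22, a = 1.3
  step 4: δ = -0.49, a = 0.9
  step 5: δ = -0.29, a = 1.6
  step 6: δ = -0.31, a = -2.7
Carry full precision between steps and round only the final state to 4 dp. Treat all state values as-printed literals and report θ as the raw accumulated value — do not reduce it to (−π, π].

after step 1 (δ=0.11, a=3.6): (-5.166749, 16.266911, -2.938746, 3.580000)
after step 2 (δ=-0.15, a=2.3): (-5.342079, 16.230850, -2.948766, 3.695000)
after step 3 (δ=-0.22, a=1.3): (-5.523405, 16.195445, -2.964067, 3.760000)
after step 4 (δ=-0.49, a=0.9): (-5.708450, 16.162246, -3.001207, 3.805000)
after step 5 (δ=-0.29, a=1.6): (-5.896828, 16.135625, -3.022234, 3.885000)
after step 6 (δ=-0.31, a=-2.7): (-6.089696, 16.112494, -3.045280, 3.750000)

(-6.0897, 16.1125, -3.0453, 3.7500)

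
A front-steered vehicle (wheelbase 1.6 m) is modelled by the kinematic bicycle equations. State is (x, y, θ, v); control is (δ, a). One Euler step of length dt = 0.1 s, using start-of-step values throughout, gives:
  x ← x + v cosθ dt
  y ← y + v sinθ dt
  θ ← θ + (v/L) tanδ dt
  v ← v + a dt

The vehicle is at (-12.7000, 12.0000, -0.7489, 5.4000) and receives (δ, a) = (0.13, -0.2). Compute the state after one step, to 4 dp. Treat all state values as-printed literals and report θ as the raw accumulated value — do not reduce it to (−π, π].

(-12.3045, 11.6323, -0.7048, 5.3800)

x' = -12.7000 + 5.4000·cos(-0.7489)·0.1 = -12.3045
y' = 12.0000 + 5.4000·sin(-0.7489)·0.1 = 11.6323
θ' = -0.7489 + (5.4000/1.6)·tan(0.13)·0.1 = -0.7048
v' = 5.4000 − 0.2000·0.1 = 5.3800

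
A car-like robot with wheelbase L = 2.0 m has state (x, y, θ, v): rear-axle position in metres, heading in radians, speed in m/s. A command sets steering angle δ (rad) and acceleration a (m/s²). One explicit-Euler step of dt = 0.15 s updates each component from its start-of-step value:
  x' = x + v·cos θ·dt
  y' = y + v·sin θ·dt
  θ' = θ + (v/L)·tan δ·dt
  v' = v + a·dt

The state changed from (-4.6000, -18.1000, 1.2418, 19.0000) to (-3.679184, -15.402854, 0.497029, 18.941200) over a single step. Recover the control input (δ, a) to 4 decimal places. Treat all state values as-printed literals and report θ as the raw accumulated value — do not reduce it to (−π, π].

δ = -0.4816, a = -0.3920

a = (v'−v)/dt = (-0.058800)/0.15 = -0.3920
Δθ = θ'−θ = -0.744771;  (v·dt/L) = 19.0000·0.15/2.0 = 1.425000
tan δ = Δθ·L/(v·dt) = -0.522646  →  δ = -0.4816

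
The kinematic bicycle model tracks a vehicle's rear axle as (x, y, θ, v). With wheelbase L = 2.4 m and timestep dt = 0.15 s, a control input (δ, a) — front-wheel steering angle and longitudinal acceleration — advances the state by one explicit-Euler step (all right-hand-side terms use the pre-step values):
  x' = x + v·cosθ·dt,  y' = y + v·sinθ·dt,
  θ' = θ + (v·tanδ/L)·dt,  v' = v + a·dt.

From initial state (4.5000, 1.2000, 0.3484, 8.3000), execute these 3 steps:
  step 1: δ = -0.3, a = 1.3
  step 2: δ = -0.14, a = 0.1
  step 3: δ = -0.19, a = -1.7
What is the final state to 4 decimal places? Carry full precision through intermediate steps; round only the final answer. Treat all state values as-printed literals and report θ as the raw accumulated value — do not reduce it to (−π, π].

after step 1 (δ=-0.3, a=1.3): (5.670201, 1.625036, 0.187932, 8.495000)
after step 2 (δ=-0.14, a=0.1): (6.922015, 1.863101, 0.113111, 8.510000)
after step 3 (δ=-0.19, a=-1.7): (8.190357, 2.007180, 0.010821, 8.255000)

(8.1904, 2.0072, 0.0108, 8.2550)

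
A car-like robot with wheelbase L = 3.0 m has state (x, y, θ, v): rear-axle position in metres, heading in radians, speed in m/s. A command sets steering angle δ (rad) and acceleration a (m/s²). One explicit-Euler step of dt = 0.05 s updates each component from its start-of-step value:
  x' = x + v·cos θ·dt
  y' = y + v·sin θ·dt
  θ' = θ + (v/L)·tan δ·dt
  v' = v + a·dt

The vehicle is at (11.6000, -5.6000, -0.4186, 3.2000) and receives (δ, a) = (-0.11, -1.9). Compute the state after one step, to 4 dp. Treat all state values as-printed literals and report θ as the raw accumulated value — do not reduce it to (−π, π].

x' = 11.6000 + 3.2000·cos(-0.4186)·0.05 = 11.7462
y' = -5.6000 + 3.2000·sin(-0.4186)·0.05 = -5.6650
θ' = -0.4186 + (3.2000/3.0)·tan(-0.11)·0.05 = -0.4245
v' = 3.2000 − 1.9000·0.05 = 3.1050

(11.7462, -5.6650, -0.4245, 3.1050)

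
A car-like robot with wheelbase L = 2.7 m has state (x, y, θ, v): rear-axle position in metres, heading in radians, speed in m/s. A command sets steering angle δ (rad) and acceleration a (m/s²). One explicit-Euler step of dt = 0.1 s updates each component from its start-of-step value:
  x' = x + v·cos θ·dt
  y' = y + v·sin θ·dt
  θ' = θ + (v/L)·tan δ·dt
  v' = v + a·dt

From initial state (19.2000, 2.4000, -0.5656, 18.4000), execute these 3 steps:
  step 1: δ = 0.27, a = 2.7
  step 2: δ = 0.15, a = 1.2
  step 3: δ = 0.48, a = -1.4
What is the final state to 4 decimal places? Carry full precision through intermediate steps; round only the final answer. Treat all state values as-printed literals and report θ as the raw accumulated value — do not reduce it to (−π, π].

(24.2990, 0.2209, 0.0898, 18.6500)

after step 1 (δ=0.27, a=2.7): (20.753452, 1.413903, -0.376994, 18.670000)
after step 2 (δ=0.15, a=1.2): (22.489342, 0.726608, -0.272487, 18.790000)
after step 3 (δ=0.48, a=-1.4): (24.299015, 0.220917, 0.089819, 18.650000)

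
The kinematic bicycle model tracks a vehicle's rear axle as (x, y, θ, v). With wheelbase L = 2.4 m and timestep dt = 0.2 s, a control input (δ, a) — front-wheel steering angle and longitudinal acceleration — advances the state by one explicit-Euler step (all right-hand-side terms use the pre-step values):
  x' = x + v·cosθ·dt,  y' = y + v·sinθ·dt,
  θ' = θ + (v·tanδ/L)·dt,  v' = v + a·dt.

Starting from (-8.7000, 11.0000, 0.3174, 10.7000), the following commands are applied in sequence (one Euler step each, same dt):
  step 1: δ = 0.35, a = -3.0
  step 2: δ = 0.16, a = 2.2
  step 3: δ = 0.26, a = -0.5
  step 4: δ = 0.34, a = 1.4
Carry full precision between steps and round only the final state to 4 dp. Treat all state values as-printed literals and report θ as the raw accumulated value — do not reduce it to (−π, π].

(-2.4433, 16.1303, 1.3201, 10.7200)

after step 1 (δ=0.35, a=-3.0): (-6.666893, 11.667889, 0.642884, 10.100000)
after step 2 (δ=0.16, a=2.2): (-5.050145, 12.878891, 0.778711, 10.540000)
after step 3 (δ=0.26, a=-0.5): (-3.549630, 14.359471, 1.012367, 10.440000)
after step 4 (δ=0.34, a=1.4): (-2.443293, 16.130280, 1.320118, 10.720000)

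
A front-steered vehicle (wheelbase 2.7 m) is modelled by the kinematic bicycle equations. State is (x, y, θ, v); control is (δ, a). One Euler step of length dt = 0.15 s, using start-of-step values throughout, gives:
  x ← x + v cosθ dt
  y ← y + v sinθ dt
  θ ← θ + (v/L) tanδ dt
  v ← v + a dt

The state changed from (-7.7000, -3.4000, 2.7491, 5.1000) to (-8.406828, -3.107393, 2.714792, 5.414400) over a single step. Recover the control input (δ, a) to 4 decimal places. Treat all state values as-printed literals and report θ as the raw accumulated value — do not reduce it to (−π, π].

δ = -0.1205, a = 2.0960

a = (v'−v)/dt = (0.314400)/0.15 = 2.0960
Δθ = θ'−θ = -0.034308;  (v·dt/L) = 5.1000·0.15/2.7 = 0.283333
tan δ = Δθ·L/(v·dt) = -0.121087  →  δ = -0.1205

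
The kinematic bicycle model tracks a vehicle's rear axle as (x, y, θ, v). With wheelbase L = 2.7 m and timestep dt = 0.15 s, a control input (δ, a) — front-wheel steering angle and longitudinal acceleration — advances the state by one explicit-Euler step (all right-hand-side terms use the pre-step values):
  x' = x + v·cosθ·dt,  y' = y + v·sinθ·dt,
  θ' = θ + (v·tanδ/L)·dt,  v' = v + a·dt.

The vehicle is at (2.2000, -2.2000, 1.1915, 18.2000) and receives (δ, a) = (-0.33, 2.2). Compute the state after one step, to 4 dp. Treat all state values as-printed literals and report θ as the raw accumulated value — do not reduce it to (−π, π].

(3.2108, 0.3360, 0.8452, 18.5300)

x' = 2.2000 + 18.2000·cos(1.1915)·0.15 = 3.2108
y' = -2.2000 + 18.2000·sin(1.1915)·0.15 = 0.3360
θ' = 1.1915 + (18.2000/2.7)·tan(-0.33)·0.15 = 0.8452
v' = 18.2000 + 2.2000·0.15 = 18.5300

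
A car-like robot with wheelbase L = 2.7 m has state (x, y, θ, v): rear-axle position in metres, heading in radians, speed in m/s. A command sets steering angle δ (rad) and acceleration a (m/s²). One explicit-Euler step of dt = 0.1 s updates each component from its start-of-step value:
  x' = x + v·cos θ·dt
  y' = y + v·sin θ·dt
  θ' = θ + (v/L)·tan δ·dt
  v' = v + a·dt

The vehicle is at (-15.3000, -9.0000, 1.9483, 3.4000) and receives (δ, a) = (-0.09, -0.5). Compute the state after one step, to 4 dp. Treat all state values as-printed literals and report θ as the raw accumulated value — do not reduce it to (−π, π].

x' = -15.3000 + 3.4000·cos(1.9483)·0.1 = -15.4253
y' = -9.0000 + 3.4000·sin(1.9483)·0.1 = -8.6839
θ' = 1.9483 + (3.4000/2.7)·tan(-0.09)·0.1 = 1.9369
v' = 3.4000 − 0.5000·0.1 = 3.3500

(-15.4253, -8.6839, 1.9369, 3.3500)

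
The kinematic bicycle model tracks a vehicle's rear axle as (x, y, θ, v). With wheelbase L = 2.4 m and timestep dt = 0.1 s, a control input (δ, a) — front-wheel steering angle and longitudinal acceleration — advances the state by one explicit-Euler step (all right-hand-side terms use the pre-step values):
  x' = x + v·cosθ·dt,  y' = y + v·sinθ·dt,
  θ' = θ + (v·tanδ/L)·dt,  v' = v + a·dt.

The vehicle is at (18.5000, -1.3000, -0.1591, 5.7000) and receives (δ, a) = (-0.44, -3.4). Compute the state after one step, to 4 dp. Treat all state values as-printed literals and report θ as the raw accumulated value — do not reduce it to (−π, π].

(19.0628, -1.3903, -0.2709, 5.3600)

x' = 18.5000 + 5.7000·cos(-0.1591)·0.1 = 19.0628
y' = -1.3000 + 5.7000·sin(-0.1591)·0.1 = -1.3903
θ' = -0.1591 + (5.7000/2.4)·tan(-0.44)·0.1 = -0.2709
v' = 5.7000 − 3.4000·0.1 = 5.3600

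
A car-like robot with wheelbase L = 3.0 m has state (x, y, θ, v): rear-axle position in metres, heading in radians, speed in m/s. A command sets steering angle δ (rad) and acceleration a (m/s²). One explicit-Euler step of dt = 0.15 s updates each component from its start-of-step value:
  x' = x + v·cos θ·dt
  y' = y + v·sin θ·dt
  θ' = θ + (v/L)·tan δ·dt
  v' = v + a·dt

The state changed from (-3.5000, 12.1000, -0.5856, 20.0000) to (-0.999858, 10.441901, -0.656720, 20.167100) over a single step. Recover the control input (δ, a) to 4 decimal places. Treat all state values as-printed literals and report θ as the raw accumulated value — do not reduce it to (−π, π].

a = (v'−v)/dt = (0.167100)/0.15 = 1.1140
Δθ = θ'−θ = -0.071120;  (v·dt/L) = 20.0000·0.15/3.0 = 1.000000
tan δ = Δθ·L/(v·dt) = -0.071120  →  δ = -0.0710

δ = -0.0710, a = 1.1140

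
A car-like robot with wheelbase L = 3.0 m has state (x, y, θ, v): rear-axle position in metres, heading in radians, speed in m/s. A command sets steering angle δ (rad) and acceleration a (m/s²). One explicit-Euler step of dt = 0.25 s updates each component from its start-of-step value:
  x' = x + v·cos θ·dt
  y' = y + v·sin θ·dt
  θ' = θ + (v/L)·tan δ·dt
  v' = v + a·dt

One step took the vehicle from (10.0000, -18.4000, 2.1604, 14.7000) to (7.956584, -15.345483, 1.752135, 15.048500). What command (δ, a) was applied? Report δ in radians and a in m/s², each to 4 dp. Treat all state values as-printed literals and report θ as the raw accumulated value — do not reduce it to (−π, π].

δ = -0.3217, a = 1.3940

a = (v'−v)/dt = (0.348500)/0.25 = 1.3940
Δθ = θ'−θ = -0.408265;  (v·dt/L) = 14.7000·0.25/3.0 = 1.225000
tan δ = Δθ·L/(v·dt) = -0.333278  →  δ = -0.3217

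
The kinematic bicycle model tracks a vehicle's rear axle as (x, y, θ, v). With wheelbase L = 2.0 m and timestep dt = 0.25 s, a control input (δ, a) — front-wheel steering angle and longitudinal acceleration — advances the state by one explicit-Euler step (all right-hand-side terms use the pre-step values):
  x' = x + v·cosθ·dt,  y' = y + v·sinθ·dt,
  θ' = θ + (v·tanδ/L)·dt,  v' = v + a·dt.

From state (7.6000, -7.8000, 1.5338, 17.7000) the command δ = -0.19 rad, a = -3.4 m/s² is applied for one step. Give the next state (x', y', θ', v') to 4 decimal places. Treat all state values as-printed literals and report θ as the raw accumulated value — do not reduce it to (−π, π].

(7.7637, -3.3780, 1.1083, 16.8500)

x' = 7.6000 + 17.7000·cos(1.5338)·0.25 = 7.7637
y' = -7.8000 + 17.7000·sin(1.5338)·0.25 = -3.3780
θ' = 1.5338 + (17.7000/2.0)·tan(-0.19)·0.25 = 1.1083
v' = 17.7000 − 3.4000·0.25 = 16.8500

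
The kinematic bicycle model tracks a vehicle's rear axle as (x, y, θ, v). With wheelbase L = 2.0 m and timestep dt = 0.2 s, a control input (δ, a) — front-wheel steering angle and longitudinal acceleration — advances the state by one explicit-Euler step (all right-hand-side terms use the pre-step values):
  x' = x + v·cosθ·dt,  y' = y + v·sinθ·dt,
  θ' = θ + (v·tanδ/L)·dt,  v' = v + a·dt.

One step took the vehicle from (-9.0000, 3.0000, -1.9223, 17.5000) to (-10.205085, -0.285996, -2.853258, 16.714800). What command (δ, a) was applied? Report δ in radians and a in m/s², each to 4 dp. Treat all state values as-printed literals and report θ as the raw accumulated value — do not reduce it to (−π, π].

δ = -0.4889, a = -3.9260

a = (v'−v)/dt = (-0.785200)/0.2 = -3.9260
Δθ = θ'−θ = -0.930958;  (v·dt/L) = 17.5000·0.2/2.0 = 1.750000
tan δ = Δθ·L/(v·dt) = -0.531976  →  δ = -0.4889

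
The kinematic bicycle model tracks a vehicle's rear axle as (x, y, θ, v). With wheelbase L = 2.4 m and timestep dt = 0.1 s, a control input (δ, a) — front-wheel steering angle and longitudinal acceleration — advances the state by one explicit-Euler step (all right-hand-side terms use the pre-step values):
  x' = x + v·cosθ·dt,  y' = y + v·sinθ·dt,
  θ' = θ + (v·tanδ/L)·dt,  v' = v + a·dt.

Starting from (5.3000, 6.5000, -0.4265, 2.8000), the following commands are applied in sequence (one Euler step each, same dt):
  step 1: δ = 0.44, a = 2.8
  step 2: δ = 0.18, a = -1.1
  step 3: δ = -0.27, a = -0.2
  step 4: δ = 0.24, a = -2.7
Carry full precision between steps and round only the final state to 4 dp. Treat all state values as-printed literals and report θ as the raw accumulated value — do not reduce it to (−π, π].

(6.3948, 6.0609, -0.3524, 2.6800)

after step 1 (δ=0.44, a=2.8): (5.554917, 6.384168, -0.371576, 3.080000)
after step 2 (δ=0.18, a=-1.1): (5.841898, 6.272338, -0.348223, 2.970000)
after step 3 (δ=-0.27, a=-0.2): (6.121073, 6.170993, -0.382472, 2.950000)
after step 4 (δ=0.24, a=-2.7): (6.394757, 6.060895, -0.352392, 2.680000)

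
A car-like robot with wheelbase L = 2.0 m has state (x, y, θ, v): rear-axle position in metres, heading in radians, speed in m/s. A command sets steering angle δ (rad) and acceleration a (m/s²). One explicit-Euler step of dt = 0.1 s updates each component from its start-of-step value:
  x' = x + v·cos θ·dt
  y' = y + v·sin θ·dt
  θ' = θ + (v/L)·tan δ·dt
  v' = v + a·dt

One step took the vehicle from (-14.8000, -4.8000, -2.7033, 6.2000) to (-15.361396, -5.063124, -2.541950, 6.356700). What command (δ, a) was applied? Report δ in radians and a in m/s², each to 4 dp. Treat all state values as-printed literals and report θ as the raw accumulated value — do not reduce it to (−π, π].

a = (v'−v)/dt = (0.156700)/0.1 = 1.5670
Δθ = θ'−θ = 0.161350;  (v·dt/L) = 6.2000·0.1/2.0 = 0.310000
tan δ = Δθ·L/(v·dt) = 0.520484  →  δ = 0.4799

δ = 0.4799, a = 1.5670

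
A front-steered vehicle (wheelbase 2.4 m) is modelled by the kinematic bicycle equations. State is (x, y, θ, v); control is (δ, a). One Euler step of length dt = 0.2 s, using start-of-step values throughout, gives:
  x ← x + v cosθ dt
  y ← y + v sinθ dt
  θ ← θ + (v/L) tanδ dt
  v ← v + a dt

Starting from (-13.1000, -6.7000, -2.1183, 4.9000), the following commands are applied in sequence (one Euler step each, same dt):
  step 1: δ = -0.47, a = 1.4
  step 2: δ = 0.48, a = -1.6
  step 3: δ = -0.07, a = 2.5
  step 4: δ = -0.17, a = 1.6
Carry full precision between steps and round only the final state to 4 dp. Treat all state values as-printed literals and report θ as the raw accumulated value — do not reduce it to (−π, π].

after step 1 (δ=-0.47, a=1.4): (-13.610146, -7.536750, -2.325719, 5.180000)
after step 2 (δ=0.48, a=-1.6): (-14.320047, -8.291294, -2.100989, 4.860000)
after step 3 (δ=-0.07, a=2.5): (-14.811587, -9.129848, -2.129385, 5.360000)
after step 4 (δ=-0.17, a=1.6): (-15.379737, -10.038908, -2.206059, 5.680000)

(-15.3797, -10.0389, -2.2061, 5.6800)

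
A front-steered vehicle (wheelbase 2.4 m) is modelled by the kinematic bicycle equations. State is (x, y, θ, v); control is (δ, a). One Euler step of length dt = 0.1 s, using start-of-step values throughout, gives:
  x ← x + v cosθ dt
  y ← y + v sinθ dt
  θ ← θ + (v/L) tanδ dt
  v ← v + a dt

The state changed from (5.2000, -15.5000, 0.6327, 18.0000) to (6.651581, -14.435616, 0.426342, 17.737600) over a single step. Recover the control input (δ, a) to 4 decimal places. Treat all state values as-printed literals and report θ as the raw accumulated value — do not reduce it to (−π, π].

δ = -0.2685, a = -2.6240

a = (v'−v)/dt = (-0.262400)/0.1 = -2.6240
Δθ = θ'−θ = -0.206358;  (v·dt/L) = 18.0000·0.1/2.4 = 0.750000
tan δ = Δθ·L/(v·dt) = -0.275144  →  δ = -0.2685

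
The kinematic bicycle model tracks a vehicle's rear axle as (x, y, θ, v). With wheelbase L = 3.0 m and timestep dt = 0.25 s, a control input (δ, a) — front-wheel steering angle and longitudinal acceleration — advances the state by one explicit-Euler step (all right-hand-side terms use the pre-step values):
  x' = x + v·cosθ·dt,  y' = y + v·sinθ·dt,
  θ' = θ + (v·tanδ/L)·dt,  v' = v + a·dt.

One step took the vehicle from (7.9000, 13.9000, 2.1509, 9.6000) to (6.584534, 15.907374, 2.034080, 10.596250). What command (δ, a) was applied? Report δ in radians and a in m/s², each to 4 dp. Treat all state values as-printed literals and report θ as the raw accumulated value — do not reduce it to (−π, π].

δ = -0.1450, a = 3.9850

a = (v'−v)/dt = (0.996250)/0.25 = 3.9850
Δθ = θ'−θ = -0.116820;  (v·dt/L) = 9.6000·0.25/3.0 = 0.800000
tan δ = Δθ·L/(v·dt) = -0.146025  →  δ = -0.1450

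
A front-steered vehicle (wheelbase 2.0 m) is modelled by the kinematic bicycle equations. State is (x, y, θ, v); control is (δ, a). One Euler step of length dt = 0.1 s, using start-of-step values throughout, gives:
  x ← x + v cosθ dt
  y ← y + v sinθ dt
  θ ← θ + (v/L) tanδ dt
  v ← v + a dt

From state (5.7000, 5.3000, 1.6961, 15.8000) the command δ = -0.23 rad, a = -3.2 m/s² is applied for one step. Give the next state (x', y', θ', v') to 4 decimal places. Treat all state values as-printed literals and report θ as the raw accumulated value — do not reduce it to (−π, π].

(5.5025, 6.8676, 1.5111, 15.4800)

x' = 5.7000 + 15.8000·cos(1.6961)·0.1 = 5.5025
y' = 5.3000 + 15.8000·sin(1.6961)·0.1 = 6.8676
θ' = 1.6961 + (15.8000/2.0)·tan(-0.23)·0.1 = 1.5111
v' = 15.8000 − 3.2000·0.1 = 15.4800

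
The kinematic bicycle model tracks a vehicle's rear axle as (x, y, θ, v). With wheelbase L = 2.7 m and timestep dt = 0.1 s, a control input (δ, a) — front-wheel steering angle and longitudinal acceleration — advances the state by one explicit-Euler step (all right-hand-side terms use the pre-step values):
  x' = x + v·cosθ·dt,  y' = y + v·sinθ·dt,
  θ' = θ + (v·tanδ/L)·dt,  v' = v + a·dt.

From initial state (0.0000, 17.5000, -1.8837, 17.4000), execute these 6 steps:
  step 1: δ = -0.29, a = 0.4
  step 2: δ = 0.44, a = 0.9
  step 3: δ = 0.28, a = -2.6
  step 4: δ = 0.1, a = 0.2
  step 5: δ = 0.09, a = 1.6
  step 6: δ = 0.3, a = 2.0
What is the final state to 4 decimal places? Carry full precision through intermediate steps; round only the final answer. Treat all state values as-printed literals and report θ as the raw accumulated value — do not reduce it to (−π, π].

(-1.4815, 7.4121, -1.2633, 17.6500)

after step 1 (δ=-0.29, a=0.4): (-0.535611, 15.844488, -2.076010, 17.440000)
after step 2 (δ=0.44, a=0.9): (-1.379698, 14.318364, -1.771921, 17.530000)
after step 3 (δ=0.28, a=-2.6): (-1.729898, 12.600700, -1.585224, 17.270000)
after step 4 (δ=0.1, a=0.2): (-1.754813, 10.873880, -1.521047, 17.290000)
after step 5 (δ=0.09, a=1.6): (-1.668832, 9.147019, -1.463257, 17.450000)
after step 6 (δ=0.3, a=2.0): (-1.481538, 7.412100, -1.263334, 17.650000)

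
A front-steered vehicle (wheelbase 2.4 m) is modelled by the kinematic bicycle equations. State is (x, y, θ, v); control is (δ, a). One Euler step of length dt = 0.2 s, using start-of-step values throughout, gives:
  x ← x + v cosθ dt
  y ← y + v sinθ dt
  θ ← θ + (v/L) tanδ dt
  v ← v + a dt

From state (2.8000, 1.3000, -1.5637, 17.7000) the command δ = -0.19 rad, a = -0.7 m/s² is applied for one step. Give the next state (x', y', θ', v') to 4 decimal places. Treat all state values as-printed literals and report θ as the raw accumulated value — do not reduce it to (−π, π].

x' = 2.8000 + 17.7000·cos(-1.5637)·0.2 = 2.8251
y' = 1.3000 + 17.7000·sin(-1.5637)·0.2 = -2.2399
θ' = -1.5637 + (17.7000/2.4)·tan(-0.19)·0.2 = -1.8474
v' = 17.7000 − 0.7000·0.2 = 17.5600

(2.8251, -2.2399, -1.8474, 17.5600)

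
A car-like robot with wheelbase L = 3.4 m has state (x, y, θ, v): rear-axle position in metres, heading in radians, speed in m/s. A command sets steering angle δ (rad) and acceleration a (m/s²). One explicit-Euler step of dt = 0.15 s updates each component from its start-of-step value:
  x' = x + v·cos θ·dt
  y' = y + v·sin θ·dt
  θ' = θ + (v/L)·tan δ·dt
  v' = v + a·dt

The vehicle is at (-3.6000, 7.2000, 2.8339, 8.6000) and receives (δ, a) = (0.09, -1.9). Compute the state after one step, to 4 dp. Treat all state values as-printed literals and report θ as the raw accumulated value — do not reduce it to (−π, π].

(-4.8294, 7.5907, 2.8681, 8.3150)

x' = -3.6000 + 8.6000·cos(2.8339)·0.15 = -4.8294
y' = 7.2000 + 8.6000·sin(2.8339)·0.15 = 7.5907
θ' = 2.8339 + (8.6000/3.4)·tan(0.09)·0.15 = 2.8681
v' = 8.6000 − 1.9000·0.15 = 8.3150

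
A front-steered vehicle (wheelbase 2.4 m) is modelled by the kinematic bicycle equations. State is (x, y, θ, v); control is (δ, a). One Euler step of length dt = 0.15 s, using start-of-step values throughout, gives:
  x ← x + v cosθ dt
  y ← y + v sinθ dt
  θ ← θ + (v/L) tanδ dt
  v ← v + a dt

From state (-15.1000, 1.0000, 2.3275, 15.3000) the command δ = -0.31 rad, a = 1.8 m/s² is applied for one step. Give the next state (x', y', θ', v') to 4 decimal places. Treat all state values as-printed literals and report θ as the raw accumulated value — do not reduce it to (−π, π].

(-16.6756, 2.6687, 2.0212, 15.5700)

x' = -15.1000 + 15.3000·cos(2.3275)·0.15 = -16.6756
y' = 1.0000 + 15.3000·sin(2.3275)·0.15 = 2.6687
θ' = 2.3275 + (15.3000/2.4)·tan(-0.31)·0.15 = 2.0212
v' = 15.3000 + 1.8000·0.15 = 15.5700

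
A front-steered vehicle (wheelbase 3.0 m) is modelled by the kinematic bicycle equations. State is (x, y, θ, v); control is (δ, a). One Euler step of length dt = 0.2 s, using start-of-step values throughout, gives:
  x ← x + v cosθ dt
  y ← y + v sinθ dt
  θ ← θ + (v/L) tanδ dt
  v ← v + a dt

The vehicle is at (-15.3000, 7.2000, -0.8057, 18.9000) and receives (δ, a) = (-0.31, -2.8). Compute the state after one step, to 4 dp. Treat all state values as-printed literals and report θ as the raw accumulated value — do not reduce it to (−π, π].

(-12.6819, 4.4734, -1.2093, 18.3400)

x' = -15.3000 + 18.9000·cos(-0.8057)·0.2 = -12.6819
y' = 7.2000 + 18.9000·sin(-0.8057)·0.2 = 4.4734
θ' = -0.8057 + (18.9000/3.0)·tan(-0.31)·0.2 = -1.2093
v' = 18.9000 − 2.8000·0.2 = 18.3400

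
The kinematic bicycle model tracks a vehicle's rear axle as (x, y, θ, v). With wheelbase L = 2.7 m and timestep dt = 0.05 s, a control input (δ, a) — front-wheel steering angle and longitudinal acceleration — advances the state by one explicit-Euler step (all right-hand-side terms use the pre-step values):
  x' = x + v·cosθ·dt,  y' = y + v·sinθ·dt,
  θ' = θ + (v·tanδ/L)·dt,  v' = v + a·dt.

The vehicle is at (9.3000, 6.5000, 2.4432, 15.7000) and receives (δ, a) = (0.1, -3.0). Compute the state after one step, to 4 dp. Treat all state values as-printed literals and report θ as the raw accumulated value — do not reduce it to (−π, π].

x' = 9.3000 + 15.7000·cos(2.4432)·0.05 = 8.6988
y' = 6.5000 + 15.7000·sin(2.4432)·0.05 = 7.0047
θ' = 2.4432 + (15.7000/2.7)·tan(0.1)·0.05 = 2.4724
v' = 15.7000 − 3.0000·0.05 = 15.5500

(8.6988, 7.0047, 2.4724, 15.5500)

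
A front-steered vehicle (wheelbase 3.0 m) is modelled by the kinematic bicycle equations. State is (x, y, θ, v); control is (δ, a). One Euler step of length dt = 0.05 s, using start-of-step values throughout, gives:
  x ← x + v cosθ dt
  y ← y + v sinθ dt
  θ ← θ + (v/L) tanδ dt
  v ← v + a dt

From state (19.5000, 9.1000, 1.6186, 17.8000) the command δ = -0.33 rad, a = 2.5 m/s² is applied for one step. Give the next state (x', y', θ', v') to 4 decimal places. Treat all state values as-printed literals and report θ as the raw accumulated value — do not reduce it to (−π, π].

x' = 19.5000 + 17.8000·cos(1.6186)·0.05 = 19.4575
y' = 9.1000 + 17.8000·sin(1.6186)·0.05 = 9.9890
θ' = 1.6186 + (17.8000/3.0)·tan(-0.33)·0.05 = 1.5170
v' = 17.8000 + 2.5000·0.05 = 17.9250

(19.4575, 9.9890, 1.5170, 17.9250)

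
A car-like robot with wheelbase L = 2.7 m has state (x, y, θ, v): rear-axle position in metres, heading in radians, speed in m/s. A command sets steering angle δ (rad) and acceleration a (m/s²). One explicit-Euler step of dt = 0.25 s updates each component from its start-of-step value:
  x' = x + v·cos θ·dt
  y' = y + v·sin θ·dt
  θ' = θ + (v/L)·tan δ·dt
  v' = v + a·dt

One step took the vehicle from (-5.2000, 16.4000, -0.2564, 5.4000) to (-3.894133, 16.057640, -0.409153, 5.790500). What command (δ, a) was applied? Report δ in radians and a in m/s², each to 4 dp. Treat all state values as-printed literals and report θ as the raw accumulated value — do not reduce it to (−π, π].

a = (v'−v)/dt = (0.390500)/0.25 = 1.5620
Δθ = θ'−θ = -0.152753;  (v·dt/L) = 5.4000·0.25/2.7 = 0.500000
tan δ = Δθ·L/(v·dt) = -0.305506  →  δ = -0.2965

δ = -0.2965, a = 1.5620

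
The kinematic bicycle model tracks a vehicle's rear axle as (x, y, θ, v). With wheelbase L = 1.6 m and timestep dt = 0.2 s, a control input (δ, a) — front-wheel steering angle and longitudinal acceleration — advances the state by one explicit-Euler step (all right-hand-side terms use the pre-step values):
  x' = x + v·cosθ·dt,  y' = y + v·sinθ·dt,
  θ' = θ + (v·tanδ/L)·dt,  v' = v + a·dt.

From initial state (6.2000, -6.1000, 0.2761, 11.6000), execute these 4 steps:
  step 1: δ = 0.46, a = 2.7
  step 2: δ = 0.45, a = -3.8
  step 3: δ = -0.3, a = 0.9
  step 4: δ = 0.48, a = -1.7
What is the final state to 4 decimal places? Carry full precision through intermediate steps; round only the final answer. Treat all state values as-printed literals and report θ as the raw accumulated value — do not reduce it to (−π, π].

after step 1 (δ=0.46, a=2.7): (8.432132, -5.467555, 0.994501, 12.140000)
after step 2 (δ=0.45, a=-3.8): (9.755202, -3.431709, 1.727537, 11.380000)
after step 3 (δ=-0.3, a=0.9): (9.399919, -1.183610, 1.287506, 11.560000)
after step 4 (δ=0.48, a=-1.7): (10.046161, 1.036236, 2.039789, 11.220000)

(10.0462, 1.0362, 2.0398, 11.2200)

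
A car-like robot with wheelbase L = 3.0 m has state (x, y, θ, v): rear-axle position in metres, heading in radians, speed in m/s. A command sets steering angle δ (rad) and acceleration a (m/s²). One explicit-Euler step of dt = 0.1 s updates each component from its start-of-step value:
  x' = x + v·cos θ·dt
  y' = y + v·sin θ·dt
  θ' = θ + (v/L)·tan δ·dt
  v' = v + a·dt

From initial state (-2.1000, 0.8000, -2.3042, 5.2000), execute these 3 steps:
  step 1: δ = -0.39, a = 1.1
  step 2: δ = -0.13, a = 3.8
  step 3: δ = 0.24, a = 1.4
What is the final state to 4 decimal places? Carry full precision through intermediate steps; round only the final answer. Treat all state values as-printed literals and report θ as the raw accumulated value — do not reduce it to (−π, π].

(-3.2498, -0.3394, -2.3522, 5.8300)

after step 1 (δ=-0.39, a=1.1): (-2.448089, 0.413692, -2.375450, 5.310000)
after step 2 (δ=-0.13, a=3.8): (-2.830722, 0.045517, -2.398590, 5.690000)
after step 3 (δ=0.24, a=1.4): (-3.249757, -0.339413, -2.352175, 5.830000)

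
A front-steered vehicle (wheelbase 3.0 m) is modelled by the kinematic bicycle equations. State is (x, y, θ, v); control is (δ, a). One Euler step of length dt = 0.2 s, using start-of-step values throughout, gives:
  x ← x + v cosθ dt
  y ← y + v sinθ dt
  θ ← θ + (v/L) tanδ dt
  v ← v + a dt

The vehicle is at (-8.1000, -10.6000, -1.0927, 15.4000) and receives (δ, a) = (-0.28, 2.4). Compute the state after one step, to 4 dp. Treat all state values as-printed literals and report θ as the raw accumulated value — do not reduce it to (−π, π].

(-6.6829, -13.3346, -1.3879, 15.8800)

x' = -8.1000 + 15.4000·cos(-1.0927)·0.2 = -6.6829
y' = -10.6000 + 15.4000·sin(-1.0927)·0.2 = -13.3346
θ' = -1.0927 + (15.4000/3.0)·tan(-0.28)·0.2 = -1.3879
v' = 15.4000 + 2.4000·0.2 = 15.8800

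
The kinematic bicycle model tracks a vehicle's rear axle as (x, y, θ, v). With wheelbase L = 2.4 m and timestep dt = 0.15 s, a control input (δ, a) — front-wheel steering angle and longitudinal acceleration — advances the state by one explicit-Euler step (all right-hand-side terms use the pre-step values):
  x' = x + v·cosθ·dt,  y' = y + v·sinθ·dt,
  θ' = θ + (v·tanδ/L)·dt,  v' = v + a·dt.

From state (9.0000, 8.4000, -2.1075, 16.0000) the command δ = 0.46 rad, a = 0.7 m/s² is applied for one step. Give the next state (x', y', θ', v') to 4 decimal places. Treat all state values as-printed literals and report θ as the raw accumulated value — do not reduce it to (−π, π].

x' = 9.0000 + 16.0000·cos(-2.1075)·0.15 = 7.7729
y' = 8.4000 + 16.0000·sin(-2.1075)·0.15 = 6.3374
θ' = -2.1075 + (16.0000/2.4)·tan(0.46)·0.15 = -1.6121
v' = 16.0000 + 0.7000·0.15 = 16.1050

(7.7729, 6.3374, -1.6121, 16.1050)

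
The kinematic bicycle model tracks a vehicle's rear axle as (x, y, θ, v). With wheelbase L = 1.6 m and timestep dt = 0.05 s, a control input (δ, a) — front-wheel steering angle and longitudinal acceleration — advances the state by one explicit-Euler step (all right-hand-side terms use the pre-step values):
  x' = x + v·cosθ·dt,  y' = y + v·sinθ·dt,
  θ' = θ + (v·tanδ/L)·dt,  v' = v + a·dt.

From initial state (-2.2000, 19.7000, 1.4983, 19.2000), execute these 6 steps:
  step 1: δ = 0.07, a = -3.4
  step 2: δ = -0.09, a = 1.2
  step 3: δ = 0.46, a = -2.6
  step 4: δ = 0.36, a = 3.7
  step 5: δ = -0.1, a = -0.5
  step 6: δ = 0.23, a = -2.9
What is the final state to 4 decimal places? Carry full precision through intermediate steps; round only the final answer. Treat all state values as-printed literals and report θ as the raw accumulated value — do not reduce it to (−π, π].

after step 1 (δ=0.07, a=-3.4): (-2.130464, 20.657478, 1.540369, 19.030000)
after step 2 (δ=-0.09, a=1.2): (-2.101517, 21.608538, 1.486702, 19.090000)
after step 3 (δ=0.46, a=-2.6): (-2.021344, 22.559665, 1.782268, 18.960000)
after step 4 (δ=0.36, a=3.7): (-2.220328, 23.486546, 2.005287, 19.145000)
after step 5 (δ=-0.1, a=-0.5): (-2.623280, 24.354853, 1.945258, 19.120000)
after step 6 (δ=0.23, a=-2.9): (-2.972958, 25.244607, 2.085159, 18.975000)

(-2.9730, 25.2446, 2.0852, 18.9750)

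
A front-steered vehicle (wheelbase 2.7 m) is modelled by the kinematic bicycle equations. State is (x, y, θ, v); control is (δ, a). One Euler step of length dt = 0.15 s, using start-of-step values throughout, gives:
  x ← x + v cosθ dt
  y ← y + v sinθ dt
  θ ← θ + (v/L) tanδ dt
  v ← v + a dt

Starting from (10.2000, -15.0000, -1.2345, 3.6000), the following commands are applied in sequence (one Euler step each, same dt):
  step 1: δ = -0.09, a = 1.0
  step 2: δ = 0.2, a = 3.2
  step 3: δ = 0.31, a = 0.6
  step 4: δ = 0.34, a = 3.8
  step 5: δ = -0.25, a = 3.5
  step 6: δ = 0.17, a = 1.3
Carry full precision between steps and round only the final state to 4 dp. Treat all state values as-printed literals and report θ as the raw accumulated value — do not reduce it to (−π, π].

(11.7706, -18.5924, -1.0679, 5.6100)

after step 1 (δ=-0.09, a=1.0): (10.378196, -15.509751, -1.252549, 3.750000)
after step 2 (δ=0.2, a=3.2): (10.554204, -16.044005, -1.210318, 4.230000)
after step 3 (δ=0.31, a=0.6): (10.778006, -16.637725, -1.135041, 4.320000)
after step 4 (δ=0.34, a=3.8): (11.051524, -17.225170, -1.050144, 4.890000)
after step 5 (δ=-0.25, a=3.5): (11.416401, -17.861477, -1.119512, 5.415000)
after step 6 (δ=0.17, a=1.3): (11.770641, -18.592411, -1.067871, 5.610000)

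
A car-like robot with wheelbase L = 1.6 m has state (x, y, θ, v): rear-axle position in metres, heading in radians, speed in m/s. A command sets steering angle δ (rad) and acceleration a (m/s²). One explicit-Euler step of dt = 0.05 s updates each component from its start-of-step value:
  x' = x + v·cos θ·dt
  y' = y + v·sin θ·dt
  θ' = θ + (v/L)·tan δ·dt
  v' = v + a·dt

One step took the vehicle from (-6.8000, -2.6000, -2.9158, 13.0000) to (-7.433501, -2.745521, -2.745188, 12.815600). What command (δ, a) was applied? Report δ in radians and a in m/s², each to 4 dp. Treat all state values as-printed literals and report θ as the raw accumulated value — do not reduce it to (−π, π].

δ = 0.3976, a = -3.6880

a = (v'−v)/dt = (-0.184400)/0.05 = -3.6880
Δθ = θ'−θ = 0.170612;  (v·dt/L) = 13.0000·0.05/1.6 = 0.406250
tan δ = Δθ·L/(v·dt) = 0.419968  →  δ = 0.3976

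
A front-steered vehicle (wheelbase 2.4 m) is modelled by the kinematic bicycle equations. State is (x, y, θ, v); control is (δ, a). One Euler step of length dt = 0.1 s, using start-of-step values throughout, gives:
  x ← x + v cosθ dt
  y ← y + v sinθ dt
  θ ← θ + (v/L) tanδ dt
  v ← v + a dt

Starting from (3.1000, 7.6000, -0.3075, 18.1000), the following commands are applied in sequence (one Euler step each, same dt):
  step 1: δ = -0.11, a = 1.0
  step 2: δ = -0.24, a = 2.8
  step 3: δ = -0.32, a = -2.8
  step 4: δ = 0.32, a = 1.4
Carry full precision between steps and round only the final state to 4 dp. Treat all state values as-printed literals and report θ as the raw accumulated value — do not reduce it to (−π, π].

after step 1 (δ=-0.11, a=1.0): (4.825099, 7.052155, -0.390795, 18.200000)
after step 2 (δ=-0.24, a=2.8): (6.507883, 6.358875, -0.576371, 18.480000)
after step 3 (δ=-0.32, a=-2.8): (8.057331, 5.351742, -0.831541, 18.200000)
after step 4 (δ=0.32, a=1.4): (9.283533, 4.006816, -0.580238, 18.340000)

(9.2835, 4.0068, -0.5802, 18.3400)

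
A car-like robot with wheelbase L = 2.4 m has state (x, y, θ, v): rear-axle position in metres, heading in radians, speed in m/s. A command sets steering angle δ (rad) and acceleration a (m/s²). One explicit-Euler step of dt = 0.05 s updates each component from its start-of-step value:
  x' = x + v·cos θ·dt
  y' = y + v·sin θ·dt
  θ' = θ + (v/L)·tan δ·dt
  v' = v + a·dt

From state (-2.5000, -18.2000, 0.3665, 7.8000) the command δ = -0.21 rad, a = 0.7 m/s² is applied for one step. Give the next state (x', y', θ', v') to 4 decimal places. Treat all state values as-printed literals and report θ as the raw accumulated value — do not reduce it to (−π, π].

(-2.1359, -18.0602, 0.3319, 7.8350)

x' = -2.5000 + 7.8000·cos(0.3665)·0.05 = -2.1359
y' = -18.2000 + 7.8000·sin(0.3665)·0.05 = -18.0602
θ' = 0.3665 + (7.8000/2.4)·tan(-0.21)·0.05 = 0.3319
v' = 7.8000 + 0.7000·0.05 = 7.8350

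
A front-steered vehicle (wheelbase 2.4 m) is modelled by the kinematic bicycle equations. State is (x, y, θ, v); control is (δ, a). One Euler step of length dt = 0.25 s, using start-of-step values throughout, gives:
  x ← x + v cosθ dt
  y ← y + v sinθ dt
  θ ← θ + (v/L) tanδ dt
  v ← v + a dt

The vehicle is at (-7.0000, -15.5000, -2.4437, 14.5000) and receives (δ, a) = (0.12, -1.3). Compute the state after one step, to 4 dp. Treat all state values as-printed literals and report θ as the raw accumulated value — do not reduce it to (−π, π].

(-9.7775, -17.8294, -2.2616, 14.1750)

x' = -7.0000 + 14.5000·cos(-2.4437)·0.25 = -9.7775
y' = -15.5000 + 14.5000·sin(-2.4437)·0.25 = -17.8294
θ' = -2.4437 + (14.5000/2.4)·tan(0.12)·0.25 = -2.2616
v' = 14.5000 − 1.3000·0.25 = 14.1750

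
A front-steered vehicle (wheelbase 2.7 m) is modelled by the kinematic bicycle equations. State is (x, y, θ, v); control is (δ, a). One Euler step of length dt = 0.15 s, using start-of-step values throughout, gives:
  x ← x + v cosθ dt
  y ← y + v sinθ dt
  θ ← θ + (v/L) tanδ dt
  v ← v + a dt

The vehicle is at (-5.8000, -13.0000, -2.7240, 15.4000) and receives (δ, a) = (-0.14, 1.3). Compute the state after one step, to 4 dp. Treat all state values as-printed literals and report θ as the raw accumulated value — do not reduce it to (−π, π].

x' = -5.8000 + 15.4000·cos(-2.7240)·0.15 = -7.9115
y' = -13.0000 + 15.4000·sin(-2.7240)·0.15 = -13.9368
θ' = -2.7240 + (15.4000/2.7)·tan(-0.14)·0.15 = -2.8446
v' = 15.4000 + 1.3000·0.15 = 15.5950

(-7.9115, -13.9368, -2.8446, 15.5950)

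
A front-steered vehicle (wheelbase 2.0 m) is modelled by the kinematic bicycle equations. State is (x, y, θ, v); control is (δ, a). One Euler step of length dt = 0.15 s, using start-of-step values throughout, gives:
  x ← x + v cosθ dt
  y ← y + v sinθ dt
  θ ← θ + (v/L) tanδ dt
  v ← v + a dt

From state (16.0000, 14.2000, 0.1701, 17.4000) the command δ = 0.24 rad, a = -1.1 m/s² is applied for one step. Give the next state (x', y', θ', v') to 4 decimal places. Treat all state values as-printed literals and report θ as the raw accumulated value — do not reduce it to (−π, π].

(18.5723, 14.6418, 0.4895, 17.2350)

x' = 16.0000 + 17.4000·cos(0.1701)·0.15 = 18.5723
y' = 14.2000 + 17.4000·sin(0.1701)·0.15 = 14.6418
θ' = 0.1701 + (17.4000/2.0)·tan(0.24)·0.15 = 0.4895
v' = 17.4000 − 1.1000·0.15 = 17.2350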